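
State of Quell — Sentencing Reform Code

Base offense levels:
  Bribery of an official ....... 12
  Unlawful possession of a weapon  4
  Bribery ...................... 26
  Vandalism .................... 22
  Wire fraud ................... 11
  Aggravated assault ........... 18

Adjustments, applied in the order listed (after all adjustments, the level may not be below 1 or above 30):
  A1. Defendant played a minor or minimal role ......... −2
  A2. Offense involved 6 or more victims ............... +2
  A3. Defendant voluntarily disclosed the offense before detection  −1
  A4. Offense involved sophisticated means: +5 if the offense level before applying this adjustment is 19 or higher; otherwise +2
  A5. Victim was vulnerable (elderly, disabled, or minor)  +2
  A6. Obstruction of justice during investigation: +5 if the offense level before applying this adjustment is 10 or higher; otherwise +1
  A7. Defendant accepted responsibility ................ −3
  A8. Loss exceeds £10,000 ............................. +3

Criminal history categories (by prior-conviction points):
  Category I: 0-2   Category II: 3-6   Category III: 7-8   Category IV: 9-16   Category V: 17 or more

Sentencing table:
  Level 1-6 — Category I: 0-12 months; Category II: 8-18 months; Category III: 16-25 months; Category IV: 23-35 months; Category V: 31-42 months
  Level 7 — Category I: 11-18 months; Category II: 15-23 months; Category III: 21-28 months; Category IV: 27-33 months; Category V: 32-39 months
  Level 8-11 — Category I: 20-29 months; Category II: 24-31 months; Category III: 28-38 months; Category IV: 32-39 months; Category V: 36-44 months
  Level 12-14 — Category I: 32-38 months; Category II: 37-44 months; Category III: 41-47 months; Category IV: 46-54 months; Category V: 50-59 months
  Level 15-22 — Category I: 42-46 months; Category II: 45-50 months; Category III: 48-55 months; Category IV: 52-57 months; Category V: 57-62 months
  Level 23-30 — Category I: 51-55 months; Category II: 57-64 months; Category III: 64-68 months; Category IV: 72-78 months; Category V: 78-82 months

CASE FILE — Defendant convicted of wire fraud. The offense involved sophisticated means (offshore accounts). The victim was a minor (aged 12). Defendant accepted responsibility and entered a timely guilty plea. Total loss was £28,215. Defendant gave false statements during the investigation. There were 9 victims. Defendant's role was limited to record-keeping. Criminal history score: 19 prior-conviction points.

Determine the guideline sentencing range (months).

Base offense level for wire fraud: 11.
A1 applies: 11 − 2 = 9.
A2 applies: 9 + 2 = 11.
A3 does not apply.
A4 applies (level before this adjustment is 11 < 19, so +2): 11 + 2 = 13.
A5 applies: 13 + 2 = 15.
A6 applies (level before this adjustment is 15 ≥ 10, so +5): 15 + 5 = 20.
A7 applies: 20 − 3 = 17.
A8 applies: 17 + 3 = 20.
Final offense level: 20.
Criminal history: 19 prior points → Category V (17+).
Level 20 falls in the 15-22 band.
Grid: Level 15-22 × Category V = 57-62 months.

57-62 months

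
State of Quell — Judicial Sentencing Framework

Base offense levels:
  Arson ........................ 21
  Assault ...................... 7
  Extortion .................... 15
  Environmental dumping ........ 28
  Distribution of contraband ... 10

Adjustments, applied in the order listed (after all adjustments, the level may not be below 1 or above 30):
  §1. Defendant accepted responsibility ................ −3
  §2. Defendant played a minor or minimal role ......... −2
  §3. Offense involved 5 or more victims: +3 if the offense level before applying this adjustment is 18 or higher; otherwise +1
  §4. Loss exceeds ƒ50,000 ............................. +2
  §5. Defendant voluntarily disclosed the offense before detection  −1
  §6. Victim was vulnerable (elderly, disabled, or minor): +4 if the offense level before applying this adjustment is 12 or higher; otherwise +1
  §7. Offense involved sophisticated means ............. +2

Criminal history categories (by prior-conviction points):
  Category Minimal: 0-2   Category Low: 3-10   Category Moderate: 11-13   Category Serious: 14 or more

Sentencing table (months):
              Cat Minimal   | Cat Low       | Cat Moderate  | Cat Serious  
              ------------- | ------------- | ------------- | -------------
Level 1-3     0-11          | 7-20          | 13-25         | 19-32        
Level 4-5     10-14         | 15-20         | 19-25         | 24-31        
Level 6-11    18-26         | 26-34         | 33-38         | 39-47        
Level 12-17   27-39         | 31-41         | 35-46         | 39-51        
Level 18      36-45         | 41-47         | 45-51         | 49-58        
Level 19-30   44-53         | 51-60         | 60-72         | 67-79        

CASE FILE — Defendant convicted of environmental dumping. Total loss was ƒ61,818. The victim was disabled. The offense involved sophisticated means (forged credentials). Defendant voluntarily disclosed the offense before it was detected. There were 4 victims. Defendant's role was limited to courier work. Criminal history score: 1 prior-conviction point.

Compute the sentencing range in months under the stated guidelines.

Base offense level for environmental dumping: 28.
§2 applies: 28 − 2 = 26.
§3 does not apply.
§4 applies: 26 + 2 = 28.
§5 applies: 28 − 1 = 27.
§6 applies (level before this adjustment is 27 ≥ 12, so +4): 27 + 4 = 31.
§7 applies: 31 + 2 = 33.
Level 33 exceeds the maximum of 30; capped at 30.
Final offense level: 30.
Criminal history: 1 prior point → Category Minimal (0-2).
Level 30 falls in the 19-30 band.
Grid: Level 19-30 × Category Minimal = 44-53 months.

44-53 months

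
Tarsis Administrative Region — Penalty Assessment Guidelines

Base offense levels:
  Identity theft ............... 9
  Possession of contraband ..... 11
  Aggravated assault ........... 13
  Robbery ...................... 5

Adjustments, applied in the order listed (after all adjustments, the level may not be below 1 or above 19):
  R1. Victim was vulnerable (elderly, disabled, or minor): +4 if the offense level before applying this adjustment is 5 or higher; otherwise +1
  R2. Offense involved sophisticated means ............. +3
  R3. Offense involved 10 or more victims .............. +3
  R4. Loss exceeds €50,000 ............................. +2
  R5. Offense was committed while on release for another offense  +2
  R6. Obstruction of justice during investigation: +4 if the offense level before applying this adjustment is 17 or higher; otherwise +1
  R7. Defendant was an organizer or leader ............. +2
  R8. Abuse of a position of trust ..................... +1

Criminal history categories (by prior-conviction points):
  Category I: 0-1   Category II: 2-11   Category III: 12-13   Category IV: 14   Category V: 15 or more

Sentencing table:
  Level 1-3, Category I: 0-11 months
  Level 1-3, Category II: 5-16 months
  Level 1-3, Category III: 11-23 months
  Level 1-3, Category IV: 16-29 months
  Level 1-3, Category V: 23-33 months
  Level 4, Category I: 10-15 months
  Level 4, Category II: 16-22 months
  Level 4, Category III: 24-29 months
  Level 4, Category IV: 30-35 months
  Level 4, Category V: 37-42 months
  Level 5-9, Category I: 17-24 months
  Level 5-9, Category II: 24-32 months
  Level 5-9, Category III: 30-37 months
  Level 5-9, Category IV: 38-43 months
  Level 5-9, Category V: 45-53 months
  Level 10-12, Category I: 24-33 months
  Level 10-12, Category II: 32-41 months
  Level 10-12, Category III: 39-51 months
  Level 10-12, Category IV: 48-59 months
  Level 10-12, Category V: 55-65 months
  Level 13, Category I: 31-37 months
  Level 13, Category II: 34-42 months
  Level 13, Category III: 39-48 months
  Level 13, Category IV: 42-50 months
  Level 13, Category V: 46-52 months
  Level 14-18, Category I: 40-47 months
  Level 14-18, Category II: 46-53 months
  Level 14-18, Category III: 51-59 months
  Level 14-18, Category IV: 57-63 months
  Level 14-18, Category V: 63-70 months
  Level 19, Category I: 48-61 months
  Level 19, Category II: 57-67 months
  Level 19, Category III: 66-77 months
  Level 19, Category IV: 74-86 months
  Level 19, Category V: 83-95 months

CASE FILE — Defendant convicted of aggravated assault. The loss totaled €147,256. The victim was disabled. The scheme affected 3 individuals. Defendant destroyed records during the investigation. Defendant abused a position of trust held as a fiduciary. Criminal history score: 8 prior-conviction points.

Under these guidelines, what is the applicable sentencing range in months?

57-67 months

Base offense level for aggravated assault: 13.
R1 applies (level before this adjustment is 13 ≥ 5, so +4): 13 + 4 = 17.
R2 does not apply.
R4 applies: 17 + 2 = 19.
R5 does not apply.
R6 applies (level before this adjustment is 19 ≥ 17, so +4): 19 + 4 = 23.
R8 applies: 23 + 1 = 24.
Level 24 exceeds the maximum of 19; capped at 19.
Final offense level: 19.
Criminal history: 8 prior points → Category II (2-11).
Level 19 falls in the 19 band.
Grid: Level 19 × Category II = 57-67 months.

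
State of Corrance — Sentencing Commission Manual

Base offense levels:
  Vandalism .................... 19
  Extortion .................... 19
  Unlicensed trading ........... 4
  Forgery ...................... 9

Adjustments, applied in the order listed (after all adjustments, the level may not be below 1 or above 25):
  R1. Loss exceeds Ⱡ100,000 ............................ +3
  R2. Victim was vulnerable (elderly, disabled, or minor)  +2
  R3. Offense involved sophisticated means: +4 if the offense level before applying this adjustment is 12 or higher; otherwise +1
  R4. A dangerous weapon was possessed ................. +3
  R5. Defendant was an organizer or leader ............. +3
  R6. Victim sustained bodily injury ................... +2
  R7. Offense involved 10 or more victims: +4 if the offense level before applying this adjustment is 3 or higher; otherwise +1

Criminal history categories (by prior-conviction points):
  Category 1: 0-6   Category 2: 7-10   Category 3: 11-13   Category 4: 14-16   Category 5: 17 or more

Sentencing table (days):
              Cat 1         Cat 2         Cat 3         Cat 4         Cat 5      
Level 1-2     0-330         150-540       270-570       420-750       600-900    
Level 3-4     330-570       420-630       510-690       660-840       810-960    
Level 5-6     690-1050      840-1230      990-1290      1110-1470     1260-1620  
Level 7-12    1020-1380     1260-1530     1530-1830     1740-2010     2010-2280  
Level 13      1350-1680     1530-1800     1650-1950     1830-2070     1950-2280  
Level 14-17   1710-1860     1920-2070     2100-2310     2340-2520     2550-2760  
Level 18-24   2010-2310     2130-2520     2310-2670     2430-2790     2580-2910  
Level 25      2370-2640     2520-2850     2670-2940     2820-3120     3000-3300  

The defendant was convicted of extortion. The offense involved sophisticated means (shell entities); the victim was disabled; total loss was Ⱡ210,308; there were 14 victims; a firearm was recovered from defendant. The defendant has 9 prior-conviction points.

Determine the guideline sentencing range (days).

2520-2850 days

Base offense level for extortion: 19.
R1 applies: 19 + 3 = 22.
R2 applies: 22 + 2 = 24.
R3 applies (level before this adjustment is 24 ≥ 12, so +4): 24 + 4 = 28.
R4 applies: 28 + 3 = 31.
R6 does not apply.
R7 applies (level before this adjustment is 31 ≥ 3, so +4): 31 + 4 = 35.
Level 35 exceeds the maximum of 25; capped at 25.
Final offense level: 25.
Criminal history: 9 prior points → Category 2 (7-10).
Level 25 falls in the 25 band.
Grid: Level 25 × Category 2 = 2520-2850 days.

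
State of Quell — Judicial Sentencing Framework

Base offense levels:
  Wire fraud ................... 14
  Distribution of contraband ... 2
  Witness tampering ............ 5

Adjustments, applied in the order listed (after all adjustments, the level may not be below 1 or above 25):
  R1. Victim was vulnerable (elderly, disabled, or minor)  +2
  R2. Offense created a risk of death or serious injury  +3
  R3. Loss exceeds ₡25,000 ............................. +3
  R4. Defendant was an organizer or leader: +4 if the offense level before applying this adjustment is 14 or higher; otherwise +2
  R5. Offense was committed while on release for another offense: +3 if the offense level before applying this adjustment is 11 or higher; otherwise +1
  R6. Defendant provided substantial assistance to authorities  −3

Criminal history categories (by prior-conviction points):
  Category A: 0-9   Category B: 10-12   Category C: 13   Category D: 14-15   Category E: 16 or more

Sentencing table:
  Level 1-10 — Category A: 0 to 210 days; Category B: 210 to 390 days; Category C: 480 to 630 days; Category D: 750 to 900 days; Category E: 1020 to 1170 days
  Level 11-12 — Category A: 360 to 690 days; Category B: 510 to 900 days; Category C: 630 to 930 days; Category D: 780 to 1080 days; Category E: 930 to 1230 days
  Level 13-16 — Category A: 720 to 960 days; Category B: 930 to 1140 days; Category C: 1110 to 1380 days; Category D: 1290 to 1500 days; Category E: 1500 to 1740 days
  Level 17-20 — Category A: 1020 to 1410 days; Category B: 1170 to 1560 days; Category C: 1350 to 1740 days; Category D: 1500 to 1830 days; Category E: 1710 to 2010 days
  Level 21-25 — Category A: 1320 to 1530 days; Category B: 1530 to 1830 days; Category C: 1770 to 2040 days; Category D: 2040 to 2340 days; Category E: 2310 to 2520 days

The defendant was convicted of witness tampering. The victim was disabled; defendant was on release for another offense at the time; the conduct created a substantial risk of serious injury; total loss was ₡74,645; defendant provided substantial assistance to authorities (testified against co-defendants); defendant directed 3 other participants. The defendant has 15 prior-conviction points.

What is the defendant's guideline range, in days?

Base offense level for witness tampering: 5.
R1 applies: 5 + 2 = 7.
R2 applies: 7 + 3 = 10.
R3 applies: 10 + 3 = 13.
R4 applies (level before this adjustment is 13 < 14, so +2): 13 + 2 = 15.
R5 applies (level before this adjustment is 15 ≥ 11, so +3): 15 + 3 = 18.
R6 applies: 18 − 3 = 15.
Final offense level: 15.
Criminal history: 15 prior points → Category D (14-15).
Level 15 falls in the 13-16 band.
Grid: Level 13-16 × Category D = 1290-1500 days.

1290-1500 days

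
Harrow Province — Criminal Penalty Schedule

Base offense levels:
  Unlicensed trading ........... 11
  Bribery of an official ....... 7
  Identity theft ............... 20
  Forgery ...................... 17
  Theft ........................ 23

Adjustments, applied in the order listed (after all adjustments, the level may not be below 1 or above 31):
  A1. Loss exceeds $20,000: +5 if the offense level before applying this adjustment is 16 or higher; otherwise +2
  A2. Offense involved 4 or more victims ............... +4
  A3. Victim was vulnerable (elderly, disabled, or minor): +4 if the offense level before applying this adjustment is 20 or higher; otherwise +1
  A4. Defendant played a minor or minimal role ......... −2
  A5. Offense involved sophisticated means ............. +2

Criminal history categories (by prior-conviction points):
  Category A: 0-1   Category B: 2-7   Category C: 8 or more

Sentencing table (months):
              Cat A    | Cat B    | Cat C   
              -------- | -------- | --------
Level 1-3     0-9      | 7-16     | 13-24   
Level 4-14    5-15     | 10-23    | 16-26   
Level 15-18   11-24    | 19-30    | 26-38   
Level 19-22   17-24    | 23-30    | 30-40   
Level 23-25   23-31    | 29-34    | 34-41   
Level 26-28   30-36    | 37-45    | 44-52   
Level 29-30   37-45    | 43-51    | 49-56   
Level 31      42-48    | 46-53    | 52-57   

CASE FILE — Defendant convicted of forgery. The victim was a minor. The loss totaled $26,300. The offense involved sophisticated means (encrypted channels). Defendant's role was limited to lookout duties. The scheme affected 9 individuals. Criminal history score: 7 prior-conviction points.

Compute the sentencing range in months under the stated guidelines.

Base offense level for forgery: 17.
A1 applies (level before this adjustment is 17 ≥ 16, so +5): 17 + 5 = 22.
A2 applies: 22 + 4 = 26.
A3 applies (level before this adjustment is 26 ≥ 20, so +4): 26 + 4 = 30.
A4 applies: 30 − 2 = 28.
A5 applies: 28 + 2 = 30.
Final offense level: 30.
Criminal history: 7 prior points → Category B (2-7).
Level 30 falls in the 29-30 band.
Grid: Level 29-30 × Category B = 43-51 months.

43-51 months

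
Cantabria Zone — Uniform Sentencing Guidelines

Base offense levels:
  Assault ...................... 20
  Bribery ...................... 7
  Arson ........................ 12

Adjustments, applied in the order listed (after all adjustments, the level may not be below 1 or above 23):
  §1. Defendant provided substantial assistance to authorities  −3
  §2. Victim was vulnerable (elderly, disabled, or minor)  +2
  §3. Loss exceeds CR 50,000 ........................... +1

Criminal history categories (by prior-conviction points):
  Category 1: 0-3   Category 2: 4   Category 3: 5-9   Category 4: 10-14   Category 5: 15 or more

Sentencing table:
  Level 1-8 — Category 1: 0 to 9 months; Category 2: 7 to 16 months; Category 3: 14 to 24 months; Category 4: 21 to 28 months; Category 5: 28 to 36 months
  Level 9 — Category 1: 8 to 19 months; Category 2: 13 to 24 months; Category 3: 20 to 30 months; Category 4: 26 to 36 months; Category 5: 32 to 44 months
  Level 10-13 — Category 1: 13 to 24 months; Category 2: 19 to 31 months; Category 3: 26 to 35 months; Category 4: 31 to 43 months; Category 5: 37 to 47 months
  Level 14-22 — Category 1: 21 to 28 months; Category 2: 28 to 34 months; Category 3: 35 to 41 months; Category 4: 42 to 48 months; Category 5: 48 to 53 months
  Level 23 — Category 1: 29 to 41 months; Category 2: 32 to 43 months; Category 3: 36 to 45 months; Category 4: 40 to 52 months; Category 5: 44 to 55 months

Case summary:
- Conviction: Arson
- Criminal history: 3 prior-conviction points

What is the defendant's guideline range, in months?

13-24 months

Base offense level for arson: 12.
Final offense level: 12.
Criminal history: 3 prior points → Category 1 (0-3).
Level 12 falls in the 10-13 band.
Grid: Level 10-13 × Category 1 = 13-24 months.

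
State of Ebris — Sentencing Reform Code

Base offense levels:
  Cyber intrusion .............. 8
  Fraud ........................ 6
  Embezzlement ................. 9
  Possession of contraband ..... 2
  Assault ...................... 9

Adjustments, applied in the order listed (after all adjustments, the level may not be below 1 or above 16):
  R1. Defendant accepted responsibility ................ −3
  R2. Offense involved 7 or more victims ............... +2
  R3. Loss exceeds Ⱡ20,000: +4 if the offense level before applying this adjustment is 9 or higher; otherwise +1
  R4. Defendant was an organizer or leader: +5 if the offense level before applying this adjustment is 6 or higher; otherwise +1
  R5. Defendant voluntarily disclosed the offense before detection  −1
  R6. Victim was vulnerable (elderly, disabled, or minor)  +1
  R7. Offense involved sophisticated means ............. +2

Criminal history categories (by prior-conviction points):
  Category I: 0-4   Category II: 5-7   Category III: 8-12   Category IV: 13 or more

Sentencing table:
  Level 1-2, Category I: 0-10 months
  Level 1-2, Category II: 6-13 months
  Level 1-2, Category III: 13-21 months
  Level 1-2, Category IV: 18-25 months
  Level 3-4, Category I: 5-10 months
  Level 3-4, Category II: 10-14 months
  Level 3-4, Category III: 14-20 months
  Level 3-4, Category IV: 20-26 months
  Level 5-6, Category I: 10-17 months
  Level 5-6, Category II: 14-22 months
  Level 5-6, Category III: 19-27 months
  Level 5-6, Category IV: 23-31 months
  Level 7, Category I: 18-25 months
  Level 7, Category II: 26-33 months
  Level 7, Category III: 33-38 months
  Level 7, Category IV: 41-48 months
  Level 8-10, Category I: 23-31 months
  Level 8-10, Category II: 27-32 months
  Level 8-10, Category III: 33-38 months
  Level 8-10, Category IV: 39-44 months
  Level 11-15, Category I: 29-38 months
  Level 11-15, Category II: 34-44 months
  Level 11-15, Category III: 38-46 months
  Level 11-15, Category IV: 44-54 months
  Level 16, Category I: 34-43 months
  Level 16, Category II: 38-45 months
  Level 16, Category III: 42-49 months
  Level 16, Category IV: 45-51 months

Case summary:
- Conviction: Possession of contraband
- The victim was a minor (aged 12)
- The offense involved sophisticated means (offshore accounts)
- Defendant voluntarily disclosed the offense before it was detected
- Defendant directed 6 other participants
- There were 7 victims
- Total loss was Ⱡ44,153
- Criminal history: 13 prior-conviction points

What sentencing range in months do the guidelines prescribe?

39-44 months

Base offense level for possession of contraband: 2.
R1 does not apply.
R2 applies: 2 + 2 = 4.
R3 applies (level before this adjustment is 4 < 9, so +1): 4 + 1 = 5.
R4 applies (level before this adjustment is 5 < 6, so +1): 5 + 1 = 6.
R5 applies: 6 − 1 = 5.
R6 applies: 5 + 1 = 6.
R7 applies: 6 + 2 = 8.
Final offense level: 8.
Criminal history: 13 prior points → Category IV (13+).
Level 8 falls in the 8-10 band.
Grid: Level 8-10 × Category IV = 39-44 months.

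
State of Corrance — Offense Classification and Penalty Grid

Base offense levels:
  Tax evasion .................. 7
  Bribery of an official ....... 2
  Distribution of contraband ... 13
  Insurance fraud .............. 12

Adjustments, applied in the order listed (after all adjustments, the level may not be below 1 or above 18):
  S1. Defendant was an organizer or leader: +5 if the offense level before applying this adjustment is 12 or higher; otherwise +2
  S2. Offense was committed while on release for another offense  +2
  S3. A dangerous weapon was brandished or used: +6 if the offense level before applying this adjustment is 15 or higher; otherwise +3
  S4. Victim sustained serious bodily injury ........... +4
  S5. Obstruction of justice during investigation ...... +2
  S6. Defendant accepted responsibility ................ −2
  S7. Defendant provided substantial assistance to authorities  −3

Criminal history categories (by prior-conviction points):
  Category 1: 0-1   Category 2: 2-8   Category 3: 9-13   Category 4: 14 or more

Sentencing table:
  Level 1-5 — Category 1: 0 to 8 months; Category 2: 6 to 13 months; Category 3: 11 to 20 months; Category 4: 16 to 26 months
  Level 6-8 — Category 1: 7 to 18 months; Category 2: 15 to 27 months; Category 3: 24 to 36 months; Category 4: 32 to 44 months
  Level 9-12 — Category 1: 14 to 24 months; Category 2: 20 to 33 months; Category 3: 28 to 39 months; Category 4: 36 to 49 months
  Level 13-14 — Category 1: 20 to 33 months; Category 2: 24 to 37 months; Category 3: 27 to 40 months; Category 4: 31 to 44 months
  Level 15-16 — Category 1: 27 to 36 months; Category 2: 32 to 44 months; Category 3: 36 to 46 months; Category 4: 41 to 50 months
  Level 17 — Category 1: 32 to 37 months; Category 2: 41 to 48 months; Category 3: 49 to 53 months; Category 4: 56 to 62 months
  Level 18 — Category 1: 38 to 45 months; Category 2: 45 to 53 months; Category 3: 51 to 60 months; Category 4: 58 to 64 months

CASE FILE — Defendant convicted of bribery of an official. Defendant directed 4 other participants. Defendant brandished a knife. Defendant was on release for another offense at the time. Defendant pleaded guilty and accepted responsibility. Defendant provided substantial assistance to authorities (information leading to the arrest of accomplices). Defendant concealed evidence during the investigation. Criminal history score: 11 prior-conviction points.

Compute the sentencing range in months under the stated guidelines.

Base offense level for bribery of an official: 2.
S1 applies (level before this adjustment is 2 < 12, so +2): 2 + 2 = 4.
S2 applies: 4 + 2 = 6.
S3 applies (level before this adjustment is 6 < 15, so +3): 6 + 3 = 9.
S4 does not apply.
S5 applies: 9 + 2 = 11.
S6 applies: 11 − 2 = 9.
S7 applies: 9 − 3 = 6.
Final offense level: 6.
Criminal history: 11 prior points → Category 3 (9-13).
Level 6 falls in the 6-8 band.
Grid: Level 6-8 × Category 3 = 24-36 months.

24-36 months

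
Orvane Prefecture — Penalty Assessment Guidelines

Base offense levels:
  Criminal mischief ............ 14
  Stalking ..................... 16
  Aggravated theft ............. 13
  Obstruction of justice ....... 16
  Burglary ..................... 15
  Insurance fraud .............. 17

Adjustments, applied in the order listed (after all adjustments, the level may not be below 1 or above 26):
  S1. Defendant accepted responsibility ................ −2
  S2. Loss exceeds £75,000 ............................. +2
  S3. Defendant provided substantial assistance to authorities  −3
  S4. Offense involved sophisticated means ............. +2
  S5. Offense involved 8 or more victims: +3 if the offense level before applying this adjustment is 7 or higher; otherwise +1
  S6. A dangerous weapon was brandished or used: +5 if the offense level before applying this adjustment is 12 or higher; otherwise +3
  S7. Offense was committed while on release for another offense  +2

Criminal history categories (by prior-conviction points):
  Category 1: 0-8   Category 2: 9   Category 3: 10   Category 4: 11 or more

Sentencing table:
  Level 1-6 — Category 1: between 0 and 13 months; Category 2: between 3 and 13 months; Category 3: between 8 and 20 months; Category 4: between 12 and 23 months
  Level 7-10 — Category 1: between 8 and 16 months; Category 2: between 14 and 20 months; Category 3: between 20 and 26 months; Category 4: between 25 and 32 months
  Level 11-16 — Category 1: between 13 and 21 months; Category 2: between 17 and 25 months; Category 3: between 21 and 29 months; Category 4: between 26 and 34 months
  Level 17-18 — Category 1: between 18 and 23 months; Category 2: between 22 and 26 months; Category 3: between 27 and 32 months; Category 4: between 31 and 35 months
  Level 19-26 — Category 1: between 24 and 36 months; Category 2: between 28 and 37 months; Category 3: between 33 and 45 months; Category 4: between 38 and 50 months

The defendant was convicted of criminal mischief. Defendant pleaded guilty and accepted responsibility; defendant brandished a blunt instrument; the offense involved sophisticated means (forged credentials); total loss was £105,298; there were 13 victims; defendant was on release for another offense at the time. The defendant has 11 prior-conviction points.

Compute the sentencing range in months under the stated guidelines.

38-50 months

Base offense level for criminal mischief: 14.
S1 applies: 14 − 2 = 12.
S2 applies: 12 + 2 = 14.
S3 does not apply.
S4 applies: 14 + 2 = 16.
S5 applies (level before this adjustment is 16 ≥ 7, so +3): 16 + 3 = 19.
S6 applies (level before this adjustment is 19 ≥ 12, so +5): 19 + 5 = 24.
S7 applies: 24 + 2 = 26.
Final offense level: 26.
Criminal history: 11 prior points → Category 4 (11+).
Level 26 falls in the 19-26 band.
Grid: Level 19-26 × Category 4 = 38-50 months.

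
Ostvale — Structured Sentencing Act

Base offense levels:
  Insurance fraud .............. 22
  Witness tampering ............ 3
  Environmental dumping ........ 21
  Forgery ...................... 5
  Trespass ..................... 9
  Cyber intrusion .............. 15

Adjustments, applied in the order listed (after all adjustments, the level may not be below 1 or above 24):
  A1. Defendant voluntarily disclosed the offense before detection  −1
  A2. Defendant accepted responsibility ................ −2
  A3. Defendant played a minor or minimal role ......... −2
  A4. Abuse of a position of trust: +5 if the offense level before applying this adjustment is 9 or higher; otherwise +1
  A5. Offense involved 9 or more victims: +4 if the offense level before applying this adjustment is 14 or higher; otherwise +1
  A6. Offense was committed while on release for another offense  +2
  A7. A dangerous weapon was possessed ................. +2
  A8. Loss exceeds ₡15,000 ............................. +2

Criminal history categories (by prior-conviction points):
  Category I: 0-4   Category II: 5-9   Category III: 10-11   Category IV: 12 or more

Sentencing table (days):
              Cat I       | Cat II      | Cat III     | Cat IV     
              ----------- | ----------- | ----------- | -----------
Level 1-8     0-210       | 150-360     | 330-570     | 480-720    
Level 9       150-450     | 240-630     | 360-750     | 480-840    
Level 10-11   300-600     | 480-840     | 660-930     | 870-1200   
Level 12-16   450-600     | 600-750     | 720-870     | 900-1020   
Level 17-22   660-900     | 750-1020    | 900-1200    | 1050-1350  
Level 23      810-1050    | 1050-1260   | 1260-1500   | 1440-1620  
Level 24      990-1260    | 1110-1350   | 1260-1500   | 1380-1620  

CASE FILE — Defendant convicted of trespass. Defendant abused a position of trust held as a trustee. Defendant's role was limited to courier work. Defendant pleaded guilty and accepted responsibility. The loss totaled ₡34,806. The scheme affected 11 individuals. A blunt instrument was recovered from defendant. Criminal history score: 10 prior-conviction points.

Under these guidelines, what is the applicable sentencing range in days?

660-930 days

Base offense level for trespass: 9.
A2 applies: 9 − 2 = 7.
A3 applies: 7 − 2 = 5.
A4 applies (level before this adjustment is 5 < 9, so +1): 5 + 1 = 6.
A5 applies (level before this adjustment is 6 < 14, so +1): 6 + 1 = 7.
A6 does not apply.
A7 applies: 7 + 2 = 9.
A8 applies: 9 + 2 = 11.
Final offense level: 11.
Criminal history: 10 prior points → Category III (10-11).
Level 11 falls in the 10-11 band.
Grid: Level 10-11 × Category III = 660-930 days.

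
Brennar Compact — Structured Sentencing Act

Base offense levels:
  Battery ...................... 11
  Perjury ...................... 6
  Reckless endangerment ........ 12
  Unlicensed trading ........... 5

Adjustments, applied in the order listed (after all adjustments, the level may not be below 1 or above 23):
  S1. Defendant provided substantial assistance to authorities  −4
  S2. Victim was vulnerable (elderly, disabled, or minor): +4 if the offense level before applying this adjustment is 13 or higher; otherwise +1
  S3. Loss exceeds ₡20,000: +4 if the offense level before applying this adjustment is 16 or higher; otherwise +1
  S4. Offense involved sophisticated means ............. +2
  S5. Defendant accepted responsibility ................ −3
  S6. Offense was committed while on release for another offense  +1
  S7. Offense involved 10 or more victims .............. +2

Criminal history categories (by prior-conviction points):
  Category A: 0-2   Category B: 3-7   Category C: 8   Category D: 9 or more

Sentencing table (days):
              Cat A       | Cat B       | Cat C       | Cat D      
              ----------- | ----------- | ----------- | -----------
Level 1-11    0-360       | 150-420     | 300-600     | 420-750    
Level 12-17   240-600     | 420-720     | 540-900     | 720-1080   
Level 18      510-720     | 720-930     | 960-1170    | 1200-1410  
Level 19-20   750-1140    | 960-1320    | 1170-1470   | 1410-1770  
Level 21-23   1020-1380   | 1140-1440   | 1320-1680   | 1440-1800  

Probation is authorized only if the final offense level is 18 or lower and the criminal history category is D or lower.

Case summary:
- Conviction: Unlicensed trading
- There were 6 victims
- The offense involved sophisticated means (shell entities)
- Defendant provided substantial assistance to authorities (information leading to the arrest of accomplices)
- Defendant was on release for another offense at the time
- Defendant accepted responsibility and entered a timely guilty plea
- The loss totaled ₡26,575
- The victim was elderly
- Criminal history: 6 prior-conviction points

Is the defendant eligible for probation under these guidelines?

Base offense level for unlicensed trading: 5.
S1 applies: 5 − 4 = 1.
S2 applies (level before this adjustment is 1 < 13, so +1): 1 + 1 = 2.
S3 applies (level before this adjustment is 2 < 16, so +1): 2 + 1 = 3.
S4 applies: 3 + 2 = 5.
S5 applies: 5 − 3 = 2.
S6 applies: 2 + 1 = 3.
S7 does not apply.
Final offense level: 3.
Criminal history: 6 prior points → Category B (3-7).
Level 3 falls in the 1-11 band.
Grid: Level 1-11 × Category B = 150-420 days.
Probation check: level 3 ≤ 18 and category B ≤ D → eligible.

Yes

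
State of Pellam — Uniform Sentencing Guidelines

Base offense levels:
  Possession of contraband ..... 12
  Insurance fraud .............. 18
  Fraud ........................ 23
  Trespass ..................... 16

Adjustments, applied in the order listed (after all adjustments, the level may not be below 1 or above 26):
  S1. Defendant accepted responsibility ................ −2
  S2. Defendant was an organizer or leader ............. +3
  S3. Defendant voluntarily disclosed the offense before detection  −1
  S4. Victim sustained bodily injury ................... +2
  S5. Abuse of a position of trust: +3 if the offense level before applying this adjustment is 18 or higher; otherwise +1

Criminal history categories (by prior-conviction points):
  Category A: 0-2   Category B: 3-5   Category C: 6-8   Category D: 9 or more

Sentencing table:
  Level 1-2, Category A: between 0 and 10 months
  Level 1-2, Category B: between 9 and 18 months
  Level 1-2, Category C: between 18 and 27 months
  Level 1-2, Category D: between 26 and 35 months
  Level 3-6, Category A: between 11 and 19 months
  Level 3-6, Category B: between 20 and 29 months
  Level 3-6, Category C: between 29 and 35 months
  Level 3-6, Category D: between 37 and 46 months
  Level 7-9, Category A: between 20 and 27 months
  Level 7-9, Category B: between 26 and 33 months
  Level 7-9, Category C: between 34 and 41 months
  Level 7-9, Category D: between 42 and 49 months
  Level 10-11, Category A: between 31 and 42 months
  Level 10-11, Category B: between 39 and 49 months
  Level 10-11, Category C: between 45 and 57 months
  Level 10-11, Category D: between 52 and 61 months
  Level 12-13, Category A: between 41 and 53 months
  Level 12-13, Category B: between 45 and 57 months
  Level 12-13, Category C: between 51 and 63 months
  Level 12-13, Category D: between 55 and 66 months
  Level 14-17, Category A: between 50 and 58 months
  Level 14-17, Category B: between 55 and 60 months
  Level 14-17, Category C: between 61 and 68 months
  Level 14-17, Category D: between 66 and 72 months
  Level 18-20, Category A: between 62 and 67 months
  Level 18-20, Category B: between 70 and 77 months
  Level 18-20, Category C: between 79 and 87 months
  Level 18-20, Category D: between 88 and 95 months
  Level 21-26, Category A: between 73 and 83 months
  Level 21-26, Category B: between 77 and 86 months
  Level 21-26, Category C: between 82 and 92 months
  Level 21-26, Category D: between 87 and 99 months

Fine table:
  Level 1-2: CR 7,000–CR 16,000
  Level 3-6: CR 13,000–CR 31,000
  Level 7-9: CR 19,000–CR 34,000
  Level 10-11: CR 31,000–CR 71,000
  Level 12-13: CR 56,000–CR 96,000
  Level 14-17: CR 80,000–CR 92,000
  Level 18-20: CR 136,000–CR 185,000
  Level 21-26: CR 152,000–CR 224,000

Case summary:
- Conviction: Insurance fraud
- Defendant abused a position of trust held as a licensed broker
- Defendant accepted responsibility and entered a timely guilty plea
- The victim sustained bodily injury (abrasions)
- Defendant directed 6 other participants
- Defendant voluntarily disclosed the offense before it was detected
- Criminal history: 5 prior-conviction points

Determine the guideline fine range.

Base offense level for insurance fraud: 18.
S1 applies: 18 − 2 = 16.
S2 applies: 16 + 3 = 19.
S3 applies: 19 − 1 = 18.
S4 applies: 18 + 2 = 20.
S5 applies (level before this adjustment is 20 ≥ 18, so +3): 20 + 3 = 23.
Final offense level: 23.
Level 23 falls in the 21-26 band.
Fine table: Level 21-26 → CR 152,000–CR 224,000.

CR 152,000–CR 224,000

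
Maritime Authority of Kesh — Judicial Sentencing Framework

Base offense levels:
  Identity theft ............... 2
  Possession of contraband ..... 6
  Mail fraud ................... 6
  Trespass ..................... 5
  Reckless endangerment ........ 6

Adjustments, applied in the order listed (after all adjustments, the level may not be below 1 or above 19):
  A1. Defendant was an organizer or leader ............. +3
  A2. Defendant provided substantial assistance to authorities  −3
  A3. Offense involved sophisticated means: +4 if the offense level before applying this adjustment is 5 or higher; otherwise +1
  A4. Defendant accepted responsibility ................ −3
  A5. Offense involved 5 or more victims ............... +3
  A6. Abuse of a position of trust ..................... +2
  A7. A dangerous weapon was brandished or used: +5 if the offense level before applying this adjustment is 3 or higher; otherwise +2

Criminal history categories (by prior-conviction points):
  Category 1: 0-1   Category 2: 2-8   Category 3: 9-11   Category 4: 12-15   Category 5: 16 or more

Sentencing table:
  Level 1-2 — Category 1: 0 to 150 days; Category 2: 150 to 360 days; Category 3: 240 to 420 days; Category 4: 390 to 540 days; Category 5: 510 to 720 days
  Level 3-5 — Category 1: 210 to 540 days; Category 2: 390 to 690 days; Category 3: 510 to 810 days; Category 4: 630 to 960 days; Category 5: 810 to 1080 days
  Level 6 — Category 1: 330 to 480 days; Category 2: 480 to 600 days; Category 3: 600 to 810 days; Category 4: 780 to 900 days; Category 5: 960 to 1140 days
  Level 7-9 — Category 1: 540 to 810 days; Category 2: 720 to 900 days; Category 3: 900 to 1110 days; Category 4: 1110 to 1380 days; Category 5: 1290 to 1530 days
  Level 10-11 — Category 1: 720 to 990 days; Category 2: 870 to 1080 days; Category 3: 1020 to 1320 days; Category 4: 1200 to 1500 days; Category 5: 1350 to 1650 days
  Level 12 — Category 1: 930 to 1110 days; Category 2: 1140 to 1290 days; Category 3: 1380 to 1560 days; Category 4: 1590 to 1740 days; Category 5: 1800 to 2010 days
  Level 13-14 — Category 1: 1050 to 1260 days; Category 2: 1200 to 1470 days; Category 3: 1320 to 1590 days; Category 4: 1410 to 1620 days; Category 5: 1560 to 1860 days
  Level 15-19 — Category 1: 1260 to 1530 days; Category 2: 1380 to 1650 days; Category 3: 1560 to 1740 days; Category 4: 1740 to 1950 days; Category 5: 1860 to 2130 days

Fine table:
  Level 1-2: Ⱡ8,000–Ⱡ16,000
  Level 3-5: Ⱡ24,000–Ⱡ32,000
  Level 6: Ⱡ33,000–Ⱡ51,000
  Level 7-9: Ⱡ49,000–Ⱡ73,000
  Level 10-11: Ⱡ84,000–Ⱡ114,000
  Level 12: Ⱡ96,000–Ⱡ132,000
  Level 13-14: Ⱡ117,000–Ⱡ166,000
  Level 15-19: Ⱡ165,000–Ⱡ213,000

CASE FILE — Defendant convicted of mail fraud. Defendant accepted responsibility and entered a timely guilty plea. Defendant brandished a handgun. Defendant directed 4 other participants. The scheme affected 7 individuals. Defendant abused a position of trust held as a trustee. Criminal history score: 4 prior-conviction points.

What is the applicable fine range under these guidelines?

Ⱡ165,000–Ⱡ213,000

Base offense level for mail fraud: 6.
A1 applies: 6 + 3 = 9.
A2 does not apply.
A4 applies: 9 − 3 = 6.
A5 applies: 6 + 3 = 9.
A6 applies: 9 + 2 = 11.
A7 applies (level before this adjustment is 11 ≥ 3, so +5): 11 + 5 = 16.
Final offense level: 16.
Level 16 falls in the 15-19 band.
Fine table: Level 15-19 → Ⱡ165,000–Ⱡ213,000.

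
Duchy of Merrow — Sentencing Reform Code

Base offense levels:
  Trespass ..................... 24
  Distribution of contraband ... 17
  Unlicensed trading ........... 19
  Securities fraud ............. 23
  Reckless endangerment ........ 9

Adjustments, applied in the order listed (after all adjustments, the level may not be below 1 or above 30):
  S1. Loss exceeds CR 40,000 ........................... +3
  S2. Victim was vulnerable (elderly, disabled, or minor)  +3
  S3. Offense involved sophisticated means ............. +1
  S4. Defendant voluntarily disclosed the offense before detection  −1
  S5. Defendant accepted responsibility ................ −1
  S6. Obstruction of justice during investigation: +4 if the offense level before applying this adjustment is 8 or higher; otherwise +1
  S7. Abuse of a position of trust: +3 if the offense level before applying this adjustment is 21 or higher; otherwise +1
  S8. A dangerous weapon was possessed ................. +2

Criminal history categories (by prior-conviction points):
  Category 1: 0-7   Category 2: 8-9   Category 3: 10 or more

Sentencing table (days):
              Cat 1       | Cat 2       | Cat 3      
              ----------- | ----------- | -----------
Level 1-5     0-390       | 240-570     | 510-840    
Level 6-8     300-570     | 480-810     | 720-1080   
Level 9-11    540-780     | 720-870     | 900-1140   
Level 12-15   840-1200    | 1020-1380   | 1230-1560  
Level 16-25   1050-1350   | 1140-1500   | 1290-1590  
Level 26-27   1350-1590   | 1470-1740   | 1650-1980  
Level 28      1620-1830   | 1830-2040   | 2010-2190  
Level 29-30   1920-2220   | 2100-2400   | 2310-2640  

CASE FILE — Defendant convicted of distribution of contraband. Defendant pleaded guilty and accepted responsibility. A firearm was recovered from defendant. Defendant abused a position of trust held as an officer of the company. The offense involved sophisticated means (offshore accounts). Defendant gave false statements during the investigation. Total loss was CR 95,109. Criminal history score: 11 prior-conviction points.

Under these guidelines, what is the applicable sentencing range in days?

2310-2640 days

Base offense level for distribution of contraband: 17.
S1 applies: 17 + 3 = 20.
S3 applies: 20 + 1 = 21.
S4 does not apply.
S5 applies: 21 − 1 = 20.
S6 applies (level before this adjustment is 20 ≥ 8, so +4): 20 + 4 = 24.
S7 applies (level before this adjustment is 24 ≥ 21, so +3): 24 + 3 = 27.
S8 applies: 27 + 2 = 29.
Final offense level: 29.
Criminal history: 11 prior points → Category 3 (10+).
Level 29 falls in the 29-30 band.
Grid: Level 29-30 × Category 3 = 2310-2640 days.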